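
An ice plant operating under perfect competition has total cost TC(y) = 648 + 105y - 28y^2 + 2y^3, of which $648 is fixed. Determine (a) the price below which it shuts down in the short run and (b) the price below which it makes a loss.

Shutdown price = min AVC. AVC = 105 - 28y + 2y^2, with vertex at y = 7 and minimum $7.
ATC = 648/y + 105 - 28y + 2y^2. Setting dATC/dy = −648/y^2 − 28 + 4y = 0 gives y = 9 (since 4·9^3 − 28·9^2 = 648).
min ATC = 648/9 + 105 − 28·9 + 2·9^2 = $87. That is the break-even price.
For $7 ≤ P < $87 the firm produces at a loss; below $7 it shuts down.

Shutdown price = $7; break-even price = $87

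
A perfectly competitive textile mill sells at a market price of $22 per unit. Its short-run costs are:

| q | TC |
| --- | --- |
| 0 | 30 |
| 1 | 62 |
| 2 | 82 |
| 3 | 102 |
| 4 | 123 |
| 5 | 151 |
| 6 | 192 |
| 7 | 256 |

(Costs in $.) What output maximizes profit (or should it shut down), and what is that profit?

Profit at each row (π = 22q − TC): q=0: -30; q=1: -40; q=2: -38; q=3: -36; q=4: -35; q=5: -41; q=6: -60; q=7: -102.
Profit is highest at q = 0. Equivalently, the lowest AVC in the table is 93/4 ≈ $23.25 at q = 4, and P = $22 falls below it — price never covers variable cost, so the firm shuts down and loses only its fixed cost.

q = 0 (shut down); profit = -$30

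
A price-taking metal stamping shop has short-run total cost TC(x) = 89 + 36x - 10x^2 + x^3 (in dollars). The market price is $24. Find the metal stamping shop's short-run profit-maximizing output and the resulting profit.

AVC = 36 - 10x + x^2; min AVC = $11 at x = 5. Since P = $24 ≥ min AVC, the firm produces.
With MC = 36 - 20x + 3x^2, P = MC on the upward-sloping part at x* = 6.
TR = 24·6 = 144. TC = 89 + 72 = 161. Profit = 144 − 161 = -$17.
Shutting down would mean losing the fixed cost of $89, so operating at a loss of $17 is better by $72.

Profit = -$17 at x = 6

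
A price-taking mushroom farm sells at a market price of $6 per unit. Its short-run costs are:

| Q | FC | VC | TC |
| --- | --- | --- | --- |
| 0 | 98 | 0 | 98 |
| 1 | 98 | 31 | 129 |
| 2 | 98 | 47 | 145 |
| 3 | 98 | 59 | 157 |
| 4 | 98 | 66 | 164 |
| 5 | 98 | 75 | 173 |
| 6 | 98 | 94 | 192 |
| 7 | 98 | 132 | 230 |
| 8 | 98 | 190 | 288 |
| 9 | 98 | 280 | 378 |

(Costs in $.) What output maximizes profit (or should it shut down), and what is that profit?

Tabulate TR − TC: Q=0: -98; Q=1: -123; Q=2: -133; Q=3: -139; Q=4: -140; Q=5: -143; Q=6: -156; Q=7: -188; Q=8: -240; Q=9: -324.
Profit is highest at Q = 0. Equivalently, the lowest AVC in the table is 75/5 ≈ $15 at Q = 5, and P = $6 falls below it — price never covers variable cost, so the firm shuts down and loses only its fixed cost.

Q = 0 (shut down); profit = -$98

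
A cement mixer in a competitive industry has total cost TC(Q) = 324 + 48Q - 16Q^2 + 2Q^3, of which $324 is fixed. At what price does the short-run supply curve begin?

$16 per unit

Short-run supply begins at min AVC. From VC = 48Q - 16Q^2 + 2Q^3, AVC = 48 - 16Q + 2Q^2.
At the minimum of AVC, MC = AVC. MC = 48 - 32Q + 6Q^2; setting MC = AVC gives 4Q^2 - 16Q = 0, so Q = 4. min AVC = 16.
So the shutdown price is $16.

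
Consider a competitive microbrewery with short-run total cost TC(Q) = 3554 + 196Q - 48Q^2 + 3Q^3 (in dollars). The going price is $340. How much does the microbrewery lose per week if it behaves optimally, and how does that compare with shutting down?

AVC = 196 - 48Q + 3Q^2 has its minimum $4 at Q = 8; price $340 clears that bar, so the firm operates.
With MC = 196 - 96Q + 9Q^2, P = MC on the upward-sloping part at Q* = 12.
TR = 340·12 = 4080. TC = 3554 + 624 = 4178. Profit = 4080 − 4178 = -$98.
By producing, the firm covers all variable cost plus $3456 of fixed cost; shutting down would lose the full $3554.

Profit = -$98 at Q = 12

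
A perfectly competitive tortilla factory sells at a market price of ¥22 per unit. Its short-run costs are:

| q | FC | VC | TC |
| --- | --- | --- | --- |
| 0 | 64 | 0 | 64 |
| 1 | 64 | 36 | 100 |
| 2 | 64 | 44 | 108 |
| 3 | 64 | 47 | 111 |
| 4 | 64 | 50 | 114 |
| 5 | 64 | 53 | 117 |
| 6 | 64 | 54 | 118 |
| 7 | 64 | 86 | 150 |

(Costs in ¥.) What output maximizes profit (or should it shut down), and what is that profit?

Tabulate TR − TC: q=0: -64; q=1: -78; q=2: -64; q=3: -45; q=4: -26; q=5: -7; q=6: 14; q=7: 4.
Profit is maximized at q = 6. AVC there is 54/6 = ¥9 ≤ P, so producing beats shutting down (which would give -¥64).

q = 6; profit = ¥14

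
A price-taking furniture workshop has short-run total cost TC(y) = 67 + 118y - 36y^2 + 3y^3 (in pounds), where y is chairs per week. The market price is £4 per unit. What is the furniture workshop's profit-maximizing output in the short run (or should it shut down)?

Shut down

From TC, MC = TC'(y) = 118 - 72y + 9y^2 and AVC = VC/y = 118 - 36y + 3y^2.
AVC hits its minimum where MC = AVC, at y = 6, giving min AVC = 118 - 36·6 + 3·6^2 = £10.
P = £4 lies below min AVC = £10; no output level covers variable cost.
Shutting down limits the loss to fixed cost, £67.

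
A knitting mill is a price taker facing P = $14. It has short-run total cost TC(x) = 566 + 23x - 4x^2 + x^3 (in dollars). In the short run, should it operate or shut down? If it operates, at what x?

Variable cost is VC = 23x - 4x^2 + x^3, so AVC = VC/x = 23 - 4x + x^2 and MC = dTC/dx = 23 - 8x + 3x^2.
The AVC parabola has its vertex at x = 4/2 = 2, where AVC = 23 - 4·2 + 2^2 = $19.
With P < min AVC ($14 < $19), every unit sold adds to the loss.
Shutting down limits the loss to fixed cost, $566.

Shut down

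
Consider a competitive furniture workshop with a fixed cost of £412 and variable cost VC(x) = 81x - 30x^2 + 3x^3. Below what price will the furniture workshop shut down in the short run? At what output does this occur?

£6 per unit, at x = 5

The firm shuts down when price falls below the minimum of average variable cost. AVC = VC/x = 81 - 30x + 3x^2.
dAVC/dx = -30 + 6x = 0 gives x = 5. min AVC = 81 - 30·5 + 3·5^2 = 6.
The firm shuts down for any P below £6.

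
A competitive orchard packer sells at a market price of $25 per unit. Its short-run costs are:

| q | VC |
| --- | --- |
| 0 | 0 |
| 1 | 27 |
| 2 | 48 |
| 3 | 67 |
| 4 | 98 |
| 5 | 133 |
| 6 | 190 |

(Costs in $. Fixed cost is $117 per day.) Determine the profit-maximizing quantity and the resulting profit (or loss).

q = 3; profit = -$109

Profit at each row (π = 25q − TC): q=0: -117; q=1: -119; q=2: -115; q=3: -109; q=4: -115; q=5: -125; q=6: -157.
Profit is maximized at q = 3. AVC there is 67/3 = $22.33 ≤ P, so producing beats shutting down (which would give -$117).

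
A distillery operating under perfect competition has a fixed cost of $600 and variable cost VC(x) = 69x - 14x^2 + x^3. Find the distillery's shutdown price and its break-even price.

Shutdown price = $20; break-even price = $89

AVC = 69 - 14x + x^2; minimized at x = 7, giving min AVC = $20. That is the shutdown price.
ATC = 600/x + 69 - 14x + x^2. Setting dATC/dx = −600/x^2 − 14 + 2x = 0 gives x = 10 (since 2·10^3 − 14·10^2 = 600).
min ATC = 600/10 + 69 − 14·10 + 10^2 = $89. That is the break-even price.
Between these two prices the firm operates at a loss; above $89 it earns a profit.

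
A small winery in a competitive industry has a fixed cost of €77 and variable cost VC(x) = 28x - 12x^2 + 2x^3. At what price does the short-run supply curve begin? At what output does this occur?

€10 per unit, at x = 3

Short-run supply begins at min AVC. From VC = 28x - 12x^2 + 2x^3, AVC = 28 - 12x + 2x^2.
At the minimum of AVC, MC = AVC. MC = 28 - 24x + 6x^2; setting MC = AVC gives 4x^2 - 12x = 0, so x = 3. min AVC = 10.
For P < €10 the firm produces nothing.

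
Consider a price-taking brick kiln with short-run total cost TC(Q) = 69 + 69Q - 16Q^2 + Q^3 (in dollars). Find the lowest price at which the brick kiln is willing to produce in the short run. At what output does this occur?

The firm shuts down when price falls below the minimum of average variable cost. AVC = VC/Q = 69 - 16Q + Q^2.
At the minimum of AVC, MC = AVC. MC = 69 - 32Q + 3Q^2; setting MC = AVC gives 2Q^2 - 16Q = 0, so Q = 8. min AVC = 5.
The firm shuts down for any P below $5.

$5 per unit, at Q = 8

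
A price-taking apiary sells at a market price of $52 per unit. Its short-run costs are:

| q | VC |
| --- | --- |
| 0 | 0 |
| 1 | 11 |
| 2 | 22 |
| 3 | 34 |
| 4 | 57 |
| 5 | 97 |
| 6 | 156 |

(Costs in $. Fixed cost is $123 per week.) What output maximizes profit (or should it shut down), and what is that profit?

q = 5; profit = $40

Compute π = P·q − TC at each output: q=0: -123; q=1: -82; q=2: -41; q=3: -1; q=4: 28; q=5: 40; q=6: 33.
Profit is maximized at q = 5. AVC there is 97/5 = $19.40 ≤ P, so producing beats shutting down (which would give -$123).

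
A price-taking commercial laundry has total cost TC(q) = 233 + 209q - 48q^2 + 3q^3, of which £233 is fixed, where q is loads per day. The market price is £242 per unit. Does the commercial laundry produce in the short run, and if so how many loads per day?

Produce at q = 11

From TC, MC = TC'(q) = 209 - 96q + 9q^2 and AVC = VC/q = 209 - 48q + 3q^2.
The AVC parabola has its vertex at q = 48/6 = 8, where AVC = 209 - 48·8 + 3·8^2 = £17.
P = £242 exceeds min AVC = £17, so the firm stays open.
P = MC gives -33 - 96q + 9q^2 = 0, with roots -1/3 and 11. Take the larger (rising MC): q* = 11.
Check: AVC at q = 11 is £44 ≤ P, so revenue covers variable cost.
Profit = P·q − TC = 242·11 − 717 = £1945.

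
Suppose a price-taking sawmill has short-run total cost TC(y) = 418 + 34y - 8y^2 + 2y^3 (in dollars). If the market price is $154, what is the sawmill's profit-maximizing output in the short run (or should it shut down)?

Variable cost is VC = 34y - 8y^2 + 2y^3, so AVC = VC/y = 34 - 8y + 2y^2 and MC = dTC/dy = 34 - 16y + 6y^2.
AVC is minimized where dAVC/dy = -8 + 4y = 0, at y = 2; min AVC = 34 - 8·2 + 2·2^2 = $26.
Since P = $154 ≥ min AVC = $26, price covers variable cost and the firm should produce.
Set P = MC: 154 = 34 - 16y + 6y^2 → -120 - 16y + 6y^2 = 0. The roots are y = -10/3 and y = 6; the profit-maximizing output is on the rising part of MC, so y* = 6.
Check: AVC at y = 6 is $58 ≤ P, so revenue covers variable cost.
Profit = P·y − TC = 154·6 − 766 = $158.

Produce at y = 6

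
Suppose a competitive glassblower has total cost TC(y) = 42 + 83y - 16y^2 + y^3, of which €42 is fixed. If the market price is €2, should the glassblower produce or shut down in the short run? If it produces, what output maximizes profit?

Shut down

Strip out fixed cost: VC = 83y - 16y^2 + y^3. Then AVC = 83 - 16y + y^2 and MC = 83 - 32y + 3y^2.
AVC hits its minimum where MC = AVC, at y = 8, giving min AVC = 83 - 16·8 + 8^2 = €19.
With P < min AVC (€2 < €19), every unit sold adds to the loss.
Shutting down limits the loss to fixed cost, €42.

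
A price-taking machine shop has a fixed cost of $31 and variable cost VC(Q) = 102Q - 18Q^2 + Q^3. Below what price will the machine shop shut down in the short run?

$21 per unit

Short-run supply begins at min AVC. From VC = 102Q - 18Q^2 + Q^3, AVC = 102 - 18Q + Q^2.
dAVC/dQ = -18 + 2Q = 0 gives Q = 9. min AVC = 102 - 18·9 + 9^2 = 21.
So the shutdown price is $21.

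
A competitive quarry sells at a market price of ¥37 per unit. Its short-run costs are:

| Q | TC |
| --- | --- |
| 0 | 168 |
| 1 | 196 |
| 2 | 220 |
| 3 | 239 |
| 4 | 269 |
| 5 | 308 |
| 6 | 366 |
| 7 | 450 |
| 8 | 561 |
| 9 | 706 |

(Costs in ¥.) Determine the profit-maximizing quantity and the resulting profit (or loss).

Q = 4; profit = -¥121

Tabulate TR − TC: Q=0: -168; Q=1: -159; Q=2: -146; Q=3: -128; Q=4: -121; Q=5: -123; Q=6: -144; Q=7: -191; Q=8: -265; Q=9: -373.
Profit is maximized at Q = 4. AVC there is 101/4 = ¥25.25 ≤ P, so producing beats shutting down (which would give -¥168).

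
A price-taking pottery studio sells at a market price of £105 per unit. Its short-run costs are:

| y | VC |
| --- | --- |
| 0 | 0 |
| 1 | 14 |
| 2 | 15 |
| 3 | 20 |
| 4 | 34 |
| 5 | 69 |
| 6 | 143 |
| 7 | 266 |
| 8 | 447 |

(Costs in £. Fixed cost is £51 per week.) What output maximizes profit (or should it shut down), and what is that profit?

Compute π = P·y − TC at each output: y=0: -51; y=1: 40; y=2: 144; y=3: 244; y=4: 335; y=5: 405; y=6: 436; y=7: 418; y=8: 342.
Profit is maximized at y = 6. AVC there is 143/6 = £23.83 ≤ P, so producing beats shutting down (which would give -£51).

y = 6; profit = £436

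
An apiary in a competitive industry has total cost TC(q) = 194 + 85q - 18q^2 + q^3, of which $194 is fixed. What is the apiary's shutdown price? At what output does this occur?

$4 per unit, at q = 9

Short-run supply begins at min AVC. From VC = 85q - 18q^2 + q^3, AVC = 85 - 18q + q^2.
dAVC/dq = -18 + 2q = 0 gives q = 9. min AVC = 85 - 18·9 + 9^2 = 4.
For P < $4 the firm produces nothing.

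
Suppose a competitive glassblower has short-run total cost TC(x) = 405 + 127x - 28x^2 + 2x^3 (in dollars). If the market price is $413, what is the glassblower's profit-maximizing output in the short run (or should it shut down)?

Produce at x = 13

Strip out fixed cost: VC = 127x - 28x^2 + 2x^3. Then AVC = 127 - 28x + 2x^2 and MC = 127 - 56x + 6x^2.
AVC hits its minimum where MC = AVC, at x = 7, giving min AVC = 127 - 28·7 + 2·7^2 = $29.
Since P = $413 ≥ min AVC = $29, price covers variable cost and the firm should produce.
Set P = MC: 413 = 127 - 56x + 6x^2 → -286 - 56x + 6x^2 = 0. The roots are x = -11/3 and x = 13; the profit-maximizing output is on the rising part of MC, so x* = 13.
Check: AVC at x = 13 is $101 ≤ P, so revenue covers variable cost.
Profit = P·x − TC = 413·13 − 1718 = $3651.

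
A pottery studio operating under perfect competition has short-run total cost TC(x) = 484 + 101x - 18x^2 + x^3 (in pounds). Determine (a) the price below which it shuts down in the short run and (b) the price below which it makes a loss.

AVC = 101 - 18x + x^2; minimized at x = 9, giving min AVC = £20. That is the shutdown price.
ATC = 484/x + 101 - 18x + x^2. Setting dATC/dx = −484/x^2 − 18 + 2x = 0 gives x = 11 (since 2·11^3 − 18·11^2 = 484).
min ATC = 484/11 + 101 − 18·11 + 11^2 = £68. That is the break-even price.
Between these two prices the firm operates at a loss; above £68 it earns a profit.

Shutdown price = £20; break-even price = £68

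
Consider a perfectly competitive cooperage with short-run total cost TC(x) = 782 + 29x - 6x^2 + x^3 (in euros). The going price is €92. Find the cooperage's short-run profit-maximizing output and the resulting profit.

AVC = 29 - 6x + x^2 has its minimum €20 at x = 3; price €92 clears that bar, so the firm operates.
MC = 29 - 12x + 3x^2. Setting P = MC and taking the root on the rising branch gives x* = 7.
TR = 92·7 = 644. TC = 782 + 252 = 1034. Profit = 644 − 1034 = -€390.
Shutting down would mean losing the fixed cost of €782, so operating at a loss of €390 is better by €392.

Profit = -€390 at x = 7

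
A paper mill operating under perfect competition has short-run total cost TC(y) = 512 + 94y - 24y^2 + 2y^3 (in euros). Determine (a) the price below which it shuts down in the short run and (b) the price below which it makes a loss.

Shutdown price = €22; break-even price = €94

AVC = 94 - 24y + 2y^2; minimized at y = 6, giving min AVC = €22. That is the shutdown price.
ATC = 512/y + 94 - 24y + 2y^2. Setting dATC/dy = −512/y^2 − 24 + 4y = 0 gives y = 8 (since 4·8^3 − 24·8^2 = 512).
min ATC = 512/8 + 94 − 24·8 + 2·8^2 = €94. That is the break-even price.
Between these two prices the firm operates at a loss; above €94 it earns a profit.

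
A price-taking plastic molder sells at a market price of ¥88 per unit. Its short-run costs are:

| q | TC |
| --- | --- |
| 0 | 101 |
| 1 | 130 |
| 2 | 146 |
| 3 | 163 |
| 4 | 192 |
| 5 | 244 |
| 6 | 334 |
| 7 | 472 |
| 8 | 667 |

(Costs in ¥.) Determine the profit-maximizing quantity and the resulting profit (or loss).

q = 5; profit = ¥196

Tabulate TR − TC: q=0: -101; q=1: -42; q=2: 30; q=3: 101; q=4: 160; q=5: 196; q=6: 194; q=7: 144; q=8: 37.
Profit is maximized at q = 5. AVC there is 143/5 = ¥28.60 ≤ P, so producing beats shutting down (which would give -¥101).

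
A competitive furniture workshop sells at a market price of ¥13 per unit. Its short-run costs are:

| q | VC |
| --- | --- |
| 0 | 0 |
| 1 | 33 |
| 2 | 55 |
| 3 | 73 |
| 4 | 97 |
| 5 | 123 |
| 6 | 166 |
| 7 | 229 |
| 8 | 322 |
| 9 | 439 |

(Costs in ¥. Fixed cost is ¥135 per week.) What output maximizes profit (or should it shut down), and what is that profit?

q = 0 (shut down); profit = -¥135

Profit at each row (π = 13q − TC): q=0: -135; q=1: -155; q=2: -164; q=3: -169; q=4: -180; q=5: -193; q=6: -223; q=7: -273; q=8: -353; q=9: -457.
Profit is highest at q = 0. Equivalently, the lowest AVC in the table is 97/4 ≈ ¥24.25 at q = 4, and P = ¥13 falls below it — price never covers variable cost, so the firm shuts down and loses only its fixed cost.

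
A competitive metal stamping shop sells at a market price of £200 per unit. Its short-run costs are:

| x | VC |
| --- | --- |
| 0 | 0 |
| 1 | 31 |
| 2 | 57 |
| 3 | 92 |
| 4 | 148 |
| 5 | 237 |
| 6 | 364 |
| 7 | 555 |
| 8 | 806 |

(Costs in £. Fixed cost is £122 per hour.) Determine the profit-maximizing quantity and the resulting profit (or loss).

Tabulate TR − TC: x=0: -122; x=1: 47; x=2: 221; x=3: 386; x=4: 530; x=5: 641; x=6: 714; x=7: 723; x=8: 672.
Profit is maximized at x = 7. AVC there is 555/7 = £79.29 ≤ P, so producing beats shutting down (which would give -£122).

x = 7; profit = £723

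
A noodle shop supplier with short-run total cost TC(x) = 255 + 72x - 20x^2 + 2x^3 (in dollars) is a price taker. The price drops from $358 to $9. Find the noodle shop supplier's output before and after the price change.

MC = 72 - 40x + 6x^2; the shutdown threshold is min AVC = $22 (at x = 5).
With P = $358 above the shutdown price, P = MC gives x = 11.
At P = $9 < min AVC = $22, price no longer covers variable cost at any output, so the firm shuts down: x = 0.

Output falls from 11 to 0 (the firm shuts down)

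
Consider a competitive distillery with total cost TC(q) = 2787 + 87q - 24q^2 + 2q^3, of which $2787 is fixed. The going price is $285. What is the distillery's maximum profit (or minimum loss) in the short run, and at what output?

AVC = 87 - 24q + 2q^2 has its minimum $15 at q = 6; price $285 clears that bar, so the firm operates.
With MC = 87 - 48q + 6q^2, P = MC on the upward-sloping part at q* = 11.
TR = 285·11 = 3135. TC = 2787 + 715 = 3502. Profit = 3135 − 3502 = -$367.
By producing, the firm covers all variable cost plus $2420 of fixed cost; shutting down would lose the full $2787.

Profit = -$367 at q = 11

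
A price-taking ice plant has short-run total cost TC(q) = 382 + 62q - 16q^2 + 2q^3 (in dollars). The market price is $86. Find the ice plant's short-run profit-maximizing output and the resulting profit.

AVC = 62 - 16q + 2q^2 has its minimum $30 at q = 4; price $86 clears that bar, so the firm operates.
MC = 62 - 32q + 6q^2. Setting P = MC and taking the root on the rising branch gives q* = 6.
TR = 86·6 = 516. TC = 382 + 228 = 610. Profit = 516 − 610 = -$94.
That loss of $94 beats the $382 the firm would lose by shutting down; producing recovers $288 of fixed cost.

Profit = -$94 at q = 6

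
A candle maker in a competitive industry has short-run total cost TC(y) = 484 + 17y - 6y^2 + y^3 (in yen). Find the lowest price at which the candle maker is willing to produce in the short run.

The shutdown price is the minimum of AVC. VC = 17y - 6y^2 + y^3, so AVC = 17 - 6y + y^2.
dAVC/dy = -6 + 2y = 0 gives y = 3. min AVC = 17 - 6·3 + 3^2 = 8.
The firm shuts down for any P below ¥8.

¥8 per unit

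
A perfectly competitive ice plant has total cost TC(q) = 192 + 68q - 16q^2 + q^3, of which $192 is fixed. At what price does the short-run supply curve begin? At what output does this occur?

Short-run supply begins at min AVC. From VC = 68q - 16q^2 + q^3, AVC = 68 - 16q + q^2.
dAVC/dq = -16 + 2q = 0 gives q = 8. min AVC = 68 - 16·8 + 8^2 = 4.
For P < $4 the firm produces nothing.

$4 per unit, at q = 8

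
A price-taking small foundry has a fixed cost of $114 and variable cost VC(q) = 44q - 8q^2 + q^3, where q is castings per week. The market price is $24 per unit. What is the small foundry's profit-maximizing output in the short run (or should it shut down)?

Strip out fixed cost: VC = 44q - 8q^2 + q^3. Then AVC = 44 - 8q + q^2 and MC = 44 - 16q + 3q^2.
The AVC parabola has its vertex at q = 8/2 = 4, where AVC = 44 - 8·4 + 4^2 = $28.
P = $24 lies below min AVC = $28; no output level covers variable cost.
The firm minimizes its loss by shutting down and losing only its fixed cost of $114.

Shut down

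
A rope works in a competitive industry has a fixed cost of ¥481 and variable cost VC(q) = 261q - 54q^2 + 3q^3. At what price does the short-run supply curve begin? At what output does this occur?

¥18 per unit, at q = 9

The shutdown price is the minimum of AVC. VC = 261q - 54q^2 + 3q^3, so AVC = 261 - 54q + 3q^2.
At the minimum of AVC, MC = AVC. MC = 261 - 108q + 9q^2; setting MC = AVC gives 6q^2 - 54q = 0, so q = 9. min AVC = 18.
The firm shuts down for any P below ¥18.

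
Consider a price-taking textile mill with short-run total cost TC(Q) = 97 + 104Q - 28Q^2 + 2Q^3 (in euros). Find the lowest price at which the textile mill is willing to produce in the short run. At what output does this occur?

Short-run supply begins at min AVC. From VC = 104Q - 28Q^2 + 2Q^3, AVC = 104 - 28Q + 2Q^2.
dAVC/dQ = -28 + 4Q = 0 gives Q = 7. min AVC = 104 - 28·7 + 2·7^2 = 6.
For P < €6 the firm produces nothing.

€6 per unit, at Q = 7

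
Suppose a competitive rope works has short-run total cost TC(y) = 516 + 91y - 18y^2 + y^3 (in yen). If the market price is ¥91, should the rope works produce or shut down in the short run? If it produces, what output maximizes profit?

Strip out fixed cost: VC = 91y - 18y^2 + y^3. Then AVC = 91 - 18y + y^2 and MC = 91 - 36y + 3y^2.
The AVC parabola has its vertex at y = 18/2 = 9, where AVC = 91 - 18·9 + 9^2 = ¥10.
P = ¥91 exceeds min AVC = ¥10, so the firm stays open.
Set P = MC: 91 = 91 - 36y + 3y^2 → -36y + 3y^2 = 0. The roots are y = 0 and y = 12; the profit-maximizing output is on the rising part of MC, so y* = 12.
Check: AVC at y = 12 is ¥19 ≤ P, so revenue covers variable cost.
Profit = P·y − TC = 91·12 − 744 = ¥348.

Produce at y = 12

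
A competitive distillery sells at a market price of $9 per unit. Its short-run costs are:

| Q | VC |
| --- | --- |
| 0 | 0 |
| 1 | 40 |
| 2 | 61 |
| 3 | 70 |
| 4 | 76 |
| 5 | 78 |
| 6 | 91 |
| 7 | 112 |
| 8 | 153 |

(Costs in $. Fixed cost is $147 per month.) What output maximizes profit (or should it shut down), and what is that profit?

Profit at each row (π = 9Q − TC): Q=0: -147; Q=1: -178; Q=2: -190; Q=3: -190; Q=4: -187; Q=5: -180; Q=6: -184; Q=7: -196; Q=8: -228.
Profit is highest at Q = 0. Equivalently, the lowest AVC in the table is 91/6 ≈ $15.17 at Q = 6, and P = $9 falls below it — price never covers variable cost, so the firm shuts down and loses only its fixed cost.

Q = 0 (shut down); profit = -$147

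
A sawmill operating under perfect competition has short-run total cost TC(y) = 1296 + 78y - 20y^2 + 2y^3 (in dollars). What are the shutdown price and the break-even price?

Shutdown price = $28; break-even price = $204

Shutdown price = min AVC. AVC = 78 - 20y + 2y^2, with vertex at y = 5 and minimum $28.
ATC = 1296/y + 78 - 20y + 2y^2. Setting dATC/dy = −1296/y^2 − 20 + 4y = 0 gives y = 9 (since 4·9^3 − 20·9^2 = 1296).
min ATC = 1296/9 + 78 − 20·9 + 2·9^2 = $204. That is the break-even price.
For $28 ≤ P < $204 the firm produces at a loss; below $28 it shuts down.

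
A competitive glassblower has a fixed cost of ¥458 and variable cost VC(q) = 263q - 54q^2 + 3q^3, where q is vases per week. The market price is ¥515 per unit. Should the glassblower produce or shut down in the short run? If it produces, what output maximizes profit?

From TC, MC = TC'(q) = 263 - 108q + 9q^2 and AVC = VC/q = 263 - 54q + 3q^2.
The AVC parabola has its vertex at q = 54/6 = 9, where AVC = 263 - 54·9 + 3·9^2 = ¥20.
Because ¥515 ≥ ¥20, revenue can cover variable cost; the firm operates.
Solving P = MC: -252 - 108q + 9q^2 = 0 ⇒ q = -2 or 14. On the upward-sloping branch, q* = 14.
Check: AVC at q = 14 is ¥95 ≤ P, so revenue covers variable cost.
Profit = P·q − TC = 515·14 − 1788 = ¥5422.

Produce at q = 14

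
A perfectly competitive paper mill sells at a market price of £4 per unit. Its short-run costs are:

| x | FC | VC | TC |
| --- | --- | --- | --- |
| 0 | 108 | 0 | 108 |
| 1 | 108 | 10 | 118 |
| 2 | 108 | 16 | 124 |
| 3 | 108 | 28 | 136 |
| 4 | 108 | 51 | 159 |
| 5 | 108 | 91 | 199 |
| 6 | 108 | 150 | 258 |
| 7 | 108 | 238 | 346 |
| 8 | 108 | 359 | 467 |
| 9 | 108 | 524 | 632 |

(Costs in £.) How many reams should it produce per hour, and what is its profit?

x = 0 (shut down); profit = -£108

Profit at each row (π = 4x − TC): x=0: -108; x=1: -114; x=2: -116; x=3: -124; x=4: -143; x=5: -179; x=6: -234; x=7: -318; x=8: -435; x=9: -596.
Profit is highest at x = 0. Equivalently, the lowest AVC in the table is 16/2 ≈ £8 at x = 2, and P = £4 falls below it — price never covers variable cost, so the firm shuts down and loses only its fixed cost.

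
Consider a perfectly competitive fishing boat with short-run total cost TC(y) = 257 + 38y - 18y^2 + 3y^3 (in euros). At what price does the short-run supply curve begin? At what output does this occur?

€11 per unit, at y = 3

The shutdown price is the minimum of AVC. VC = 38y - 18y^2 + 3y^3, so AVC = 38 - 18y + 3y^2.
At the minimum of AVC, MC = AVC. MC = 38 - 36y + 9y^2; setting MC = AVC gives 6y^2 - 18y = 0, so y = 3. min AVC = 11.
The firm shuts down for any P below €11.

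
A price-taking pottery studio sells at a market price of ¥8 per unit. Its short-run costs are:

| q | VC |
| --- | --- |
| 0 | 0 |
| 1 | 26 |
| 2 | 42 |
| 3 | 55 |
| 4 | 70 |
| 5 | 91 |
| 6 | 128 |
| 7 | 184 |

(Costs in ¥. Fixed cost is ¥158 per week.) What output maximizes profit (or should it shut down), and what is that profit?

Compute π = P·q − TC at each output: q=0: -158; q=1: -176; q=2: -184; q=3: -189; q=4: -196; q=5: -209; q=6: -238; q=7: -286.
Profit is highest at q = 0. Equivalently, the lowest AVC in the table is 70/4 ≈ ¥17.50 at q = 4, and P = ¥8 falls below it — price never covers variable cost, so the firm shuts down and loses only its fixed cost.

q = 0 (shut down); profit = -¥158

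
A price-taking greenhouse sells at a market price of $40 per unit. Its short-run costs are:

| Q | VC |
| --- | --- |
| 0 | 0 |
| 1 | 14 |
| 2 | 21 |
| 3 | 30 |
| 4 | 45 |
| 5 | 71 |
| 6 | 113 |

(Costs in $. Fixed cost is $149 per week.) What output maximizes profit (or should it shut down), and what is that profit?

Q = 5; profit = -$20

Profit at each row (π = 40Q − TC): Q=0: -149; Q=1: -123; Q=2: -90; Q=3: -59; Q=4: -34; Q=5: -20; Q=6: -22.
Profit is maximized at Q = 5. AVC there is 71/5 = $14.20 ≤ P, so producing beats shutting down (which would give -$149).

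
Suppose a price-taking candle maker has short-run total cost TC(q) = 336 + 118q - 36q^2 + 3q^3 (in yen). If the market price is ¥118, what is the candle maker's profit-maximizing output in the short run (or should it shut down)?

Produce at q = 8

From TC, MC = TC'(q) = 118 - 72q + 9q^2 and AVC = VC/q = 118 - 36q + 3q^2.
AVC is minimized where dAVC/dq = -36 + 6q = 0, at q = 6; min AVC = 118 - 36·6 + 3·6^2 = ¥10.
Since P = ¥118 ≥ min AVC = ¥10, price covers variable cost and the firm should produce.
Solving P = MC: -72q + 9q^2 = 0 ⇒ q = 0 or 8. On the upward-sloping branch, q* = 8.
Check: AVC at q = 8 is ¥22 ≤ P, so revenue covers variable cost.
Profit = P·q − TC = 118·8 − 512 = ¥432.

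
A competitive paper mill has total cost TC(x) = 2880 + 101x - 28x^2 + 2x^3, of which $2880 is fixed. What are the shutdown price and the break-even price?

Shutdown price = min AVC. AVC = 101 - 28x + 2x^2, with vertex at x = 7 and minimum $3.
ATC = 2880/x + 101 - 28x + 2x^2. Setting dATC/dx = −2880/x^2 − 28 + 4x = 0 gives x = 12 (since 4·12^3 − 28·12^2 = 2880).
min ATC = 2880/12 + 101 − 28·12 + 2·12^2 = $293. That is the break-even price.
Between these two prices the firm operates at a loss; above $293 it earns a profit.

Shutdown price = $3; break-even price = $293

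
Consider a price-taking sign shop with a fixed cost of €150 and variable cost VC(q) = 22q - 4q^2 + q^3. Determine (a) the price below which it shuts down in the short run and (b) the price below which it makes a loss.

Shutdown price = €18; break-even price = €57

Shutdown price = min AVC. AVC = 22 - 4q + q^2, with vertex at q = 2 and minimum €18.
ATC = 150/q + 22 - 4q + q^2. Setting dATC/dq = −150/q^2 − 4 + 2q = 0 gives q = 5 (since 2·5^3 − 4·5^2 = 150).
min ATC = 150/5 + 22 − 4·5 + 5^2 = €57. That is the break-even price.
Between these two prices the firm operates at a loss; above €57 it earns a profit.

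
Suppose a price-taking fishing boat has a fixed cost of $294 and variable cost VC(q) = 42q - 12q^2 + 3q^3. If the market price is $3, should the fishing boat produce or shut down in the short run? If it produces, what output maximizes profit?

From TC, MC = TC'(q) = 42 - 24q + 9q^2 and AVC = VC/q = 42 - 12q + 3q^2.
The AVC parabola has its vertex at q = 12/6 = 2, where AVC = 42 - 12·2 + 3·2^2 = $30.
Since P = $3 < min AVC = $30, price fails to cover variable cost at any output.
The firm minimizes its loss by shutting down and losing only its fixed cost of $294.

Shut down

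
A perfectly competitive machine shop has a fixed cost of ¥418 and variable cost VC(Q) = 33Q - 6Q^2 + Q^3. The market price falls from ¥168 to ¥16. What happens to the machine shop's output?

AVC = 33 - 6Q + Q^2, minimized at Q = 3 where min AVC = ¥24. MC = 33 - 12Q + 3Q^2.
With P = ¥168 above the shutdown price, P = MC gives Q = 9.
At P = ¥16 < min AVC = ¥24, price no longer covers variable cost at any output, so the firm shuts down: Q = 0.

Output falls from 9 to 0 (the firm shuts down)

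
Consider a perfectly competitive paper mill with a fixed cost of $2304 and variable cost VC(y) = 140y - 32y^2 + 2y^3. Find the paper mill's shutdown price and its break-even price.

Shutdown price = min AVC. AVC = 140 - 32y + 2y^2, with vertex at y = 8 and minimum $12.
ATC = 2304/y + 140 - 32y + 2y^2. Setting dATC/dy = −2304/y^2 − 32 + 4y = 0 gives y = 12 (since 4·12^3 − 32·12^2 = 2304).
min ATC = 2304/12 + 140 − 32·12 + 2·12^2 = $236. That is the break-even price.
Between these two prices the firm operates at a loss; above $236 it earns a profit.

Shutdown price = $12; break-even price = $236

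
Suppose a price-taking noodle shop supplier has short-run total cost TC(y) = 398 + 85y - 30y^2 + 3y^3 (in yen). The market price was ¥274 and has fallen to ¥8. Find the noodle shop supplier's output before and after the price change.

Output falls from 9 to 0 (the firm shuts down)

MC = 85 - 60y + 9y^2; the shutdown threshold is min AVC = ¥10 (at y = 5).
At P = ¥274 ≥ min AVC, set P = MC on the rising branch: y = 9.
At P = ¥8 < min AVC = ¥10, price no longer covers variable cost at any output, so the firm shuts down: y = 0.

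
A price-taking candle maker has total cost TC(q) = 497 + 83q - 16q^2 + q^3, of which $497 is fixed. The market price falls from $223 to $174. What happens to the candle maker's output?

Output falls from 14 to 13

AVC = 83 - 16q + q^2, minimized at q = 8 where min AVC = $19. MC = 83 - 32q + 3q^2.
At P = $223 ≥ min AVC, set P = MC on the rising branch: q = 14.
At P = $174 ≥ min AVC, set P = MC: q = 13. The firm stays open but cuts output.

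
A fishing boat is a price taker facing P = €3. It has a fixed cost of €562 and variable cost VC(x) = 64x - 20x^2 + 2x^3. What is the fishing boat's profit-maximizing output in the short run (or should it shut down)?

Shut down

From TC, MC = TC'(x) = 64 - 40x + 6x^2 and AVC = VC/x = 64 - 20x + 2x^2.
AVC is minimized where dAVC/dx = -20 + 4x = 0, at x = 5; min AVC = 64 - 20·5 + 2·5^2 = €14.
With P < min AVC (€3 < €14), every unit sold adds to the loss.
The firm minimizes its loss by shutting down and losing only its fixed cost of €562.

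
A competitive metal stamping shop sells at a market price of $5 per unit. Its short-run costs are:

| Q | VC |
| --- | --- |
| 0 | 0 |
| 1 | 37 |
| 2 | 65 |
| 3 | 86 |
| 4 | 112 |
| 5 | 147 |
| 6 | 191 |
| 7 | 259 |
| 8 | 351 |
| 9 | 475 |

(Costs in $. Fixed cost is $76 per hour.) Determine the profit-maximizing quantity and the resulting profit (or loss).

Profit at each row (π = 5Q − TC): Q=0: -76; Q=1: -108; Q=2: -131; Q=3: -147; Q=4: -168; Q=5: -198; Q=6: -237; Q=7: -300; Q=8: -387; Q=9: -506.
Profit is highest at Q = 0. Equivalently, the lowest AVC in the table is 112/4 ≈ $28 at Q = 4, and P = $5 falls below it — price never covers variable cost, so the firm shuts down and loses only its fixed cost.

Q = 0 (shut down); profit = -$76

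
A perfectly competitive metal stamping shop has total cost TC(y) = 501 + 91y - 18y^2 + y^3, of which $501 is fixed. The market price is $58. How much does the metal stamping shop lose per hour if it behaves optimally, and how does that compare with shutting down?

Profit = -$17 at y = 11

AVC = 91 - 18y + y^2 has its minimum $10 at y = 9; price $58 clears that bar, so the firm operates.
With MC = 91 - 36y + 3y^2, P = MC on the upward-sloping part at y* = 11.
TR = 58·11 = 638. TC = 501 + 154 = 655. Profit = 638 − 655 = -$17.
That loss of $17 beats the $501 the firm would lose by shutting down; producing recovers $484 of fixed cost.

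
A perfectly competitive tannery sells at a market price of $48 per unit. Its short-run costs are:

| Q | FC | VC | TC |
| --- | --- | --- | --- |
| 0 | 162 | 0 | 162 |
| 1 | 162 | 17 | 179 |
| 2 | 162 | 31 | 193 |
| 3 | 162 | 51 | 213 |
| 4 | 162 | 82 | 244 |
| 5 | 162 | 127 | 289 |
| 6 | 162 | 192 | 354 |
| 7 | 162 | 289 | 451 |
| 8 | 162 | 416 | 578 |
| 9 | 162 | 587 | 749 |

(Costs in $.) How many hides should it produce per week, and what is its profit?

Profit at each row (π = 48Q − TC): Q=0: -162; Q=1: -131; Q=2: -97; Q=3: -69; Q=4: -52; Q=5: -49; Q=6: -66; Q=7: -115; Q=8: -194; Q=9: -317.
Profit is maximized at Q = 5. AVC there is 127/5 = $25.40 ≤ P, so producing beats shutting down (which would give -$162).

Q = 5; profit = -$49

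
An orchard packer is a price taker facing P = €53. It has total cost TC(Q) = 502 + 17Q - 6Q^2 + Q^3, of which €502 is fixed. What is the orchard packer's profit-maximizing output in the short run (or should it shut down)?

Strip out fixed cost: VC = 17Q - 6Q^2 + Q^3. Then AVC = 17 - 6Q + Q^2 and MC = 17 - 12Q + 3Q^2.
AVC hits its minimum where MC = AVC, at Q = 3, giving min AVC = 17 - 6·3 + 3^2 = €8.
Since P = €53 ≥ min AVC = €8, price covers variable cost and the firm should produce.
Set P = MC: 53 = 17 - 12Q + 3Q^2 → -36 - 12Q + 3Q^2 = 0. The roots are Q = -2 and Q = 6; the profit-maximizing output is on the rising part of MC, so Q* = 6.
Check: AVC at Q = 6 is €17 ≤ P, so revenue covers variable cost.
Profit = P·Q − TC = 53·6 − 604 = -€286, a loss, but smaller than the €502 fixed cost the firm would lose by shutting down.

Produce at Q = 6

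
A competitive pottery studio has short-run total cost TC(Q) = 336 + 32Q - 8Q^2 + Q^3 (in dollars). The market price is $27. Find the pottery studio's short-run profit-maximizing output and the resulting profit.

AVC = 32 - 8Q + Q^2 has its minimum $16 at Q = 4; price $27 clears that bar, so the firm operates.
MC = 32 - 16Q + 3Q^2. Setting P = MC and taking the root on the rising branch gives Q* = 5.
TR = 27·5 = 135. TC = 336 + 85 = 421. Profit = 135 − 421 = -$286.
Shutting down would mean losing the fixed cost of $336, so operating at a loss of $286 is better by $50.

Profit = -$286 at Q = 5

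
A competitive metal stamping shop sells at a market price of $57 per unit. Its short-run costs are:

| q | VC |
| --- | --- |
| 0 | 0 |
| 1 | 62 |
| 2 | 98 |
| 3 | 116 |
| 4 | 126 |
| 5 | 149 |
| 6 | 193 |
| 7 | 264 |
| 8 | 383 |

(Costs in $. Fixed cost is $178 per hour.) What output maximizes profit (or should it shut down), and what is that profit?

q = 6; profit = -$29

Compute π = P·q − TC at each output: q=0: -178; q=1: -183; q=2: -162; q=3: -123; q=4: -76; q=5: -42; q=6: -29; q=7: -43; q=8: -105.
Profit is maximized at q = 6. AVC there is 193/6 = $32.17 ≤ P, so producing beats shutting down (which would give -$178).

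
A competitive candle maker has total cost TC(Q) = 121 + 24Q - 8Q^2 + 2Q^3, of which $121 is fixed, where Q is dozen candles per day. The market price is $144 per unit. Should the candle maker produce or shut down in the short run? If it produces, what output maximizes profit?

Produce at Q = 6

Variable cost is VC = 24Q - 8Q^2 + 2Q^3, so AVC = VC/Q = 24 - 8Q + 2Q^2 and MC = dTC/dQ = 24 - 16Q + 6Q^2.
AVC hits its minimum where MC = AVC, at Q = 2, giving min AVC = 24 - 8·2 + 2·2^2 = $16.
P = $144 exceeds min AVC = $16, so the firm stays open.
P = MC gives -120 - 16Q + 6Q^2 = 0, with roots -10/3 and 6. Take the larger (rising MC): Q* = 6.
Check: AVC at Q = 6 is $48 ≤ P, so revenue covers variable cost.
Profit = P·Q − TC = 144·6 − 409 = $455.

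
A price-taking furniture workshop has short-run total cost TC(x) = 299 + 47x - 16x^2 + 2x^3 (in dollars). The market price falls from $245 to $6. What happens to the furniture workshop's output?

MC = 47 - 32x + 6x^2; the shutdown threshold is min AVC = $15 (at x = 4).
At P = $245 ≥ min AVC, set P = MC on the rising branch: x = 9.
At P = $6 < min AVC = $15, price no longer covers variable cost at any output, so the firm shuts down: x = 0.

Output falls from 9 to 0 (the firm shuts down)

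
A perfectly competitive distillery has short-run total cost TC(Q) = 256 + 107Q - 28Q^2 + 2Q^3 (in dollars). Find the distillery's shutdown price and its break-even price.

Shutdown price = min AVC. AVC = 107 - 28Q + 2Q^2, with vertex at Q = 7 and minimum $9.
ATC = 256/Q + 107 - 28Q + 2Q^2. Setting dATC/dQ = −256/Q^2 − 28 + 4Q = 0 gives Q = 8 (since 4·8^3 − 28·8^2 = 256).
min ATC = 256/8 + 107 − 28·8 + 2·8^2 = $43. That is the break-even price.
For $9 ≤ P < $43 the firm produces at a loss; below $9 it shuts down.

Shutdown price = $9; break-even price = $43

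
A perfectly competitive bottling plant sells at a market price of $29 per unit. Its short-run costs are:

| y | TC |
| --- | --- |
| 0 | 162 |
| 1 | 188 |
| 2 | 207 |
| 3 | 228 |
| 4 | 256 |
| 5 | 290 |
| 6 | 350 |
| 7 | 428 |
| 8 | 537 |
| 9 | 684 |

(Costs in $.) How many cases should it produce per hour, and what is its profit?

Compute π = P·y − TC at each output: y=0: -162; y=1: -159; y=2: -149; y=3: -141; y=4: -140; y=5: -145; y=6: -176; y=7: -225; y=8: -305; y=9: -423.
Profit is maximized at y = 4. AVC there is 94/4 = $23.50 ≤ P, so producing beats shutting down (which would give -$162).

y = 4; profit = -$140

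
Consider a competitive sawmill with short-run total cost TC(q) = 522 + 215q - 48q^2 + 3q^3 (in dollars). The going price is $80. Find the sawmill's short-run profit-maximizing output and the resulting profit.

AVC = 215 - 48q + 3q^2 has its minimum $23 at q = 8; price $80 clears that bar, so the firm operates.
With MC = 215 - 96q + 9q^2, P = MC on the upward-sloping part at q* = 9.
TR = 80·9 = 720. TC = 522 + 234 = 756. Profit = 720 − 756 = -$36.
That loss of $36 beats the $522 the firm would lose by shutting down; producing recovers $486 of fixed cost.

Profit = -$36 at q = 9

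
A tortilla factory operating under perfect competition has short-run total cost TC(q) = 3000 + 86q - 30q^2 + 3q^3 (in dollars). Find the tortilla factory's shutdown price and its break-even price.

Shutdown price = $11; break-even price = $386

AVC = 86 - 30q + 3q^2; minimized at q = 5, giving min AVC = $11. That is the shutdown price.
ATC = 3000/q + 86 - 30q + 3q^2. Setting dATC/dq = −3000/q^2 − 30 + 6q = 0 gives q = 10 (since 6·10^3 − 30·10^2 = 3000).
min ATC = 3000/10 + 86 − 30·10 + 3·10^2 = $386. That is the break-even price.
For $11 ≤ P < $386 the firm produces at a loss; below $11 it shuts down.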